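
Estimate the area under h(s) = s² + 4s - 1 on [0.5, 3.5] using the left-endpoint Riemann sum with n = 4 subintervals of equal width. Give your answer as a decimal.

26.53125

Δs = (3.5 − 0.5)/4 = 0.75.
Left endpoints: 0.5, 1.25, 2, 2.75.
h(0.5) = 1.25, h(1.25) = 5.5625, h(2) = 11, h(2.75) = 17.5625.
Sum = Δs · [h(0.5) + h(1.25) + h(2) + h(2.75)].
Sum = 26.53125.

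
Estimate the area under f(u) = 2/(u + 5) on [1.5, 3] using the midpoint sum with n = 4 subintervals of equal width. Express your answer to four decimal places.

Δu = (3 − 1.5)/4 = 0.375.
Midpoints: 1.6875, 2.0625, 2.4375, 2.8125.
f(1.6875) = 32/107, f(2.0625) = 32/113, f(2.4375) = 32/119, f(2.8125) = 0.256.
Sum = Δu · [f(1.6875) + f(2.0625) + f(2.4375) + f(2.8125)].
Sum ≈ 0.4152.

0.4152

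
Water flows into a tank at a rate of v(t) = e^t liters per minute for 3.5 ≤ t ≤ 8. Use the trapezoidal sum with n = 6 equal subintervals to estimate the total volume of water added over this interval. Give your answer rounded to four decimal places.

Δt = (8 − 3.5)/6 = 0.75.
v(3.5) ≈ 33.1155, v(4.25) ≈ 70.1054, v(5) ≈ 148.4132, v(5.75) ≈ 314.1907, v(6.5) ≈ 665.1416, v(7.25) ≈ 1408.1048, v(8) ≈ 2980.9580.
T_6 = (Δt/2)·[v(t_0) + 2v(t_1) + ... + 2v(t_{5}) + v(t_6)].
Sum ≈ 3084.7443.

3084.7443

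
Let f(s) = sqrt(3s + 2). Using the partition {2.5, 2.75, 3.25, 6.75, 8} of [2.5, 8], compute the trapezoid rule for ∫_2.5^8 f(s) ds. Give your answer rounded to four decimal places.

Subinterval widths: 0.25, 0.5, 3.5, 1.25.
f(2.5) ≈ 3.0822, f(2.75) ≈ 3.2016, f(3.25) ≈ 3.4278, f(6.75) ≈ 4.7170, f(8) ≈ 5.0990.
On each subinterval the trapezoid contributes (Δs_i/2)·[f(s_{i-1}) + f(s_i)].
Sum ≈ 22.8313.

22.8313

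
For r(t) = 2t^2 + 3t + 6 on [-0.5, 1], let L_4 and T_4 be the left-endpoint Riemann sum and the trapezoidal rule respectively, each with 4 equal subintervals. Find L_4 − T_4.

-1.125

L_4 = 9.8203125.
T_4 = 10.9453125.
L_4 − T_4 = -1.125.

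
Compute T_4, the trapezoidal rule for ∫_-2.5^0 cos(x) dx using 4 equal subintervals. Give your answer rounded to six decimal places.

0.578863

Δx = (0 − (-2.5))/4 = 0.625.
f(-2.5) ≈ -0.801144, f(-1.875) ≈ -0.299534, f(-1.25) ≈ 0.315322, f(-0.625) ≈ 0.810963, f(0) ≈ 1.000000.
T_4 = (Δx/2)·[f(x_0) + 2f(x_1) + 2f(x_2) + 2f(x_3) + f(x_4)].
Sum ≈ 0.578863.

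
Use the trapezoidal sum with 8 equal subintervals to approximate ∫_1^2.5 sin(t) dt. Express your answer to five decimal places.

1.33751

Δt = (2.5 − 1)/8 = 0.1875.
f(1) ≈ 0.84147, f(1.1875) ≈ 0.92744, f(1.375) ≈ 0.98089, f(1.5625) ≈ 0.99997, f(1.75) ≈ 0.98399, f(1.9375) ≈ 0.93351, f(2.125) ≈ 0.85032, f(2.3125) ≈ 0.73732, f(2.5) ≈ 0.59847.
T_8 = (Δt/2)·[f(t_0) + 2f(t_1) + ... + 2f(t_{7}) + f(t_8)].
Sum ≈ 1.33751.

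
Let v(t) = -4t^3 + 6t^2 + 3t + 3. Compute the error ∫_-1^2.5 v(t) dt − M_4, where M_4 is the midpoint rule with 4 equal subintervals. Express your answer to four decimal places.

Exact integral: ∫_-1^2.5 v(t) dt = 13.5625.
M_4 ≈ 14.232422.
Error ≈ 13.5625 − 14.232422 ≈ -0.6699.

-0.6699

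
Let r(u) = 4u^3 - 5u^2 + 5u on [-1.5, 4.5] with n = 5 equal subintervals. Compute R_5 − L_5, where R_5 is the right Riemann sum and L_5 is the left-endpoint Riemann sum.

R_5 = 502.02.
L_5 = 120.42.
R_5 − L_5 = 381.6.

381.6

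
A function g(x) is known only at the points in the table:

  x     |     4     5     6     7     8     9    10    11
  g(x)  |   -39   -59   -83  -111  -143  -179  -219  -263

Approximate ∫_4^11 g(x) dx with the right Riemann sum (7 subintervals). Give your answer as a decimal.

Δx = 1.
Sum = 1·[(-59) + (-83) + (-111) + (-143) + (-179) + (-219) + (-263)] = -1057.

-1057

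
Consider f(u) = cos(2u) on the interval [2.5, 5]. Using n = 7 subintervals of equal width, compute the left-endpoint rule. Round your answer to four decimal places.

Δu = (5 − 2.5)/7 = 5/14.
Left endpoints: 2.5, 20/7, 45/14, 25/7, 55/14, 30/7, 65/14.
f(2.5) ≈ 0.2837, f(20/7) ≈ 0.8425, f(45/14) ≈ 0.9895, f(25/7) ≈ 0.6527, f(55/14) ≈ -0.0032, f(30/7) ≈ -0.6575, f(65/14) ≈ -0.9903.
Sum = Δu · [f(2.5) + f(20/7) + f(45/14) + ...].
Sum ≈ 0.3990.

0.3990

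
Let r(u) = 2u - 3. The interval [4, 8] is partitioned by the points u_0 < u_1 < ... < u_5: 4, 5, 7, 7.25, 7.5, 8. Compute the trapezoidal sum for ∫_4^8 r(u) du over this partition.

Subinterval widths: 1, 2, 0.25, 0.25, 0.5.
r(4) = 5, r(5) = 7, r(7) = 11, r(7.25) = 11.5, r(7.5) = 12, r(8) = 13.
On each subinterval the trapezoid contributes (Δu_i/2)·[r(u_{i-1}) + r(u_i)].
Sum = 36.

36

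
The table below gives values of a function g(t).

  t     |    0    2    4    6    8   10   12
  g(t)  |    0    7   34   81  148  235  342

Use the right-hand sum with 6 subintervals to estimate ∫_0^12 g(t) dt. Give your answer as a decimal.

Δt = 2.
Sum = 2·[7 + 34 + 81 + 148 + 235 + 342] = 1694.

1694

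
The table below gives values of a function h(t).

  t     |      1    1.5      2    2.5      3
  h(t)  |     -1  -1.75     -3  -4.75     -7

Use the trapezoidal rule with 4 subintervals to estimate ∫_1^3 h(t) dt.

-6.75

Δt = 0.5.
T_4 = (0.5/2)·[(-1) + 2·(-1.75) + 2·(-3) + 2·(-4.75) + (-7)] = -6.75.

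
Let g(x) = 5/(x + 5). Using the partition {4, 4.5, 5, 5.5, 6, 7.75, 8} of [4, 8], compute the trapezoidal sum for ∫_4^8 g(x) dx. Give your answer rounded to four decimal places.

1.8417

Subinterval widths: 0.5, 0.5, 0.5, 0.5, 1.75, 0.25.
g(4) = 5/9, g(4.5) = 10/19, g(5) = 0.5, g(5.5) = 10/21, g(6) = 5/11, g(7.75) = 20/51, g(8) = 5/13.
On each subinterval the trapezoid contributes (Δx_i/2)·[g(x_{i-1}) + g(x_i)].
Sum ≈ 1.8417.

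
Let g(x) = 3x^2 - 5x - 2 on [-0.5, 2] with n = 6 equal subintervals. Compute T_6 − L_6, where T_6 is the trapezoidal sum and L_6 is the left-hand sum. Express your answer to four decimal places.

T_6 ≈ -6.032986.
L_6 ≈ -5.772569.
T_6 − L_6 ≈ -0.2604.

-0.2604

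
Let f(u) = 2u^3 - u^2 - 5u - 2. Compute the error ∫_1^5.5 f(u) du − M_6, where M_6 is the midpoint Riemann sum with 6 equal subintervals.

Exact integral: ∫_1^5.5 f(u) du = 319.78125.
M_6 = 315.87890625.
Error = 319.78125 − 315.87890625 = 3.90234375.

3.90234375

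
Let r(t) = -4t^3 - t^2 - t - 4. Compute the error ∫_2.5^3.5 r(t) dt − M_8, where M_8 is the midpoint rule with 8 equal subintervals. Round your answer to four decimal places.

Exact integral: ∫_2.5^3.5 r(t) dt ≈ -127.083333.
M_8 = -127.03515625.
Error ≈ -127.083333 − (-127.03515625) ≈ -0.0482.

-0.0482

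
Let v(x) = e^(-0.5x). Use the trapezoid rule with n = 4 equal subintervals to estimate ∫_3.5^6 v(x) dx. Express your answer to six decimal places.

0.249988

Δx = (6 − 3.5)/4 = 0.625.
v(3.5) ≈ 0.173774, v(4.125) ≈ 0.127136, v(4.75) ≈ 0.093014, v(5.375) ≈ 0.068051, v(6) ≈ 0.049787.
T_4 = (Δx/2)·[v(x_0) + 2v(x_1) + 2v(x_2) + 2v(x_3) + v(x_4)].
Sum ≈ 0.249988.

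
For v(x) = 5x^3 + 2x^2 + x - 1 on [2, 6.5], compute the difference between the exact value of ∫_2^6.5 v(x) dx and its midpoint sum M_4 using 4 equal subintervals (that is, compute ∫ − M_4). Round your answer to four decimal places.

Exact integral: ∫_2^6.5 v(x) dx = 2403.703125.
M_4 ≈ 2372.497559.
Error ≈ 2403.703125 − 2372.497559 ≈ 31.2056.

31.2056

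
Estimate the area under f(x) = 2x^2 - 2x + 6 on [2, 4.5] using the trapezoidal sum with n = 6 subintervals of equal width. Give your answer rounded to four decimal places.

Δx = (4.5 − 2)/6 = 5/12.
f(2) = 10, f(29/12) = 925/72, f(17/6) = 295/18, f(3.25) = 20.625, f(11/3) = 230/9, f(49/12) = 2245/72, f(4.5) = 37.5.
T_6 = (Δx/2)·[f(x_0) + 2f(x_1) + ... + 2f(x_{5}) + f(x_6)].
Sum ≈ 54.3113.

54.3113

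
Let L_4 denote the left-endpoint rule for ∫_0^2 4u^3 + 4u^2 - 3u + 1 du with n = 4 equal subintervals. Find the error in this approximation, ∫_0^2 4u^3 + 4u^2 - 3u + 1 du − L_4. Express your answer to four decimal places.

9.1667

Exact integral: ∫_0^2 f(u) du ≈ 22.666667.
L_4 = 13.5.
Error ≈ 22.666667 − 13.5 ≈ 9.1667.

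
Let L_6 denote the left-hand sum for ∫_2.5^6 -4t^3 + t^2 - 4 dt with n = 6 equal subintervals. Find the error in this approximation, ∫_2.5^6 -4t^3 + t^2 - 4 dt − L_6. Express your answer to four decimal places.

Exact integral: ∫_2.5^6 f(t) dt ≈ -1204.145833.
L_6 ≈ -988.976852.
Error ≈ -1204.145833 − (-988.976852) ≈ -215.1690.

-215.1690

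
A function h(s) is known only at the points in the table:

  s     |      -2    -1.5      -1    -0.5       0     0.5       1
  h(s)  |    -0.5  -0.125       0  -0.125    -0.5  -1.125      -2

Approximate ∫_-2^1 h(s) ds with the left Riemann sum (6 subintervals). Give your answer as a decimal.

-1.1875

Δs = 0.5.
Sum = 0.5·[(-0.5) + (-0.125) + 0 + (-0.125) + (-0.5) + (-1.125)] = -1.1875.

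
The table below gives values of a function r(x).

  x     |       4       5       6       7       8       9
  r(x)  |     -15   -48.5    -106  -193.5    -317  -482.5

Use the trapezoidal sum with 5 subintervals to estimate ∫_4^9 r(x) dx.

Δx = 1.
T_5 = (1/2)·[(-15) + 2·(-48.5) + 2·(-106) + 2·(-193.5) + 2·(-317) + (-482.5)] = -913.75.

-913.75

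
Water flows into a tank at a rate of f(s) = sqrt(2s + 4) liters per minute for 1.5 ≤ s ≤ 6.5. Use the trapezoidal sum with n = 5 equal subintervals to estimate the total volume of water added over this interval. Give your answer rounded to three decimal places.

17.180

Δs = (6.5 − 1.5)/5 = 1.
f(1.5) ≈ 2.646, f(2.5) ≈ 3.000, f(3.5) ≈ 3.317, f(4.5) ≈ 3.606, f(5.5) ≈ 3.873, f(6.5) ≈ 4.123.
T_5 = (Δs/2)·[f(s_0) + 2f(s_1) + ... + 2f(s_{4}) + f(s_5)].
Sum ≈ 17.180.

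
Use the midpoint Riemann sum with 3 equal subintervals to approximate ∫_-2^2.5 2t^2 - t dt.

Δt = (2.5 − (-2))/3 = 1.5.
Midpoints: -1.25, 0.25, 1.75.
f(-1.25) = 4.375, f(0.25) = -0.125, f(1.75) = 4.375.
Sum = Δt · [f(-1.25) + f(0.25) + f(1.75)].
Sum = 12.9375.

12.9375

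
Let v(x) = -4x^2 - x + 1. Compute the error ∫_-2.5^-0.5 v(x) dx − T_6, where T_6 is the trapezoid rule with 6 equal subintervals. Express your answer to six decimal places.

Exact integral: ∫_-2.5^-0.5 v(x) dx ≈ -15.66666667.
T_6 ≈ -15.81481481.
Error ≈ -15.66666667 − (-15.81481481) ≈ 0.148148.

0.148148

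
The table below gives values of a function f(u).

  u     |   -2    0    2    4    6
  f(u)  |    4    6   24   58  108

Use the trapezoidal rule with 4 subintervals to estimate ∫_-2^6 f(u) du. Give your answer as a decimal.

288

Δu = 2.
T_4 = (2/2)·[4 + 2·6 + 2·24 + 2·58 + 108] = 288.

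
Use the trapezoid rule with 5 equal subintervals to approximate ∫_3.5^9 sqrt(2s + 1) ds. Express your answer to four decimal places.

Δs = (9 − 3.5)/5 = 1.1.
f(3.5) ≈ 2.8284, f(4.6) ≈ 3.1937, f(5.7) ≈ 3.5214, f(6.8) ≈ 3.8210, f(7.9) ≈ 4.0988, f(9) ≈ 4.3589.
T_5 = (Δs/2)·[f(s_0) + 2f(s_1) + ... + 2f(s_{4}) + f(s_5)].
Sum ≈ 20.0514.

20.0514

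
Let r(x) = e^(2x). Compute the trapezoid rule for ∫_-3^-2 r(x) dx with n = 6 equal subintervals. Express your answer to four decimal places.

0.0080

Δx = (-2 − (-3))/6 = 1/6.
r(-3) ≈ 0.0025, r(-17/6) ≈ 0.0035, r(-8/3) ≈ 0.0048, r(-2.5) ≈ 0.0067, r(-7/3) ≈ 0.0094, r(-13/6) ≈ 0.0131, r(-2) ≈ 0.0183.
T_6 = (Δx/2)·[r(x_0) + 2r(x_1) + ... + 2r(x_{5}) + r(x_6)].
Sum ≈ 0.0080.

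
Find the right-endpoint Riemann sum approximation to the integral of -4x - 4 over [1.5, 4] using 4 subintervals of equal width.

Δx = (4 − 1.5)/4 = 0.625.
Right endpoints: 2.125, 2.75, 3.375, 4.
f(2.125) = -12.5, f(2.75) = -15, f(3.375) = -17.5, f(4) = -20.
Sum = Δx · [f(2.125) + f(2.75) + f(3.375) + f(4)].
Sum = -40.625.

-40.625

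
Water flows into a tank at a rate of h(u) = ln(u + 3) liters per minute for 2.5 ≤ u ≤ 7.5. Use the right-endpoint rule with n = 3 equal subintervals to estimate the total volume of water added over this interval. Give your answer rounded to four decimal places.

10.8322

Δu = (7.5 − 2.5)/3 = 5/3.
Right endpoints: 25/6, 35/6, 7.5.
h(25/6) ≈ 1.9694, h(35/6) ≈ 2.1785, h(7.5) ≈ 2.3514.
Sum = Δu · [h(25/6) + h(35/6) + h(7.5)].
Sum ≈ 10.8322.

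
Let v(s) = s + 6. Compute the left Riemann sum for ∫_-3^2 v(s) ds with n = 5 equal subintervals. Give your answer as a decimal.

Δs = (2 − (-3))/5 = 1.
Left endpoints: -3, -2, -1, 0, 1.
v(-3) = 3, v(-2) = 4, v(-1) = 5, v(0) = 6, v(1) = 7.
Sum = Δs · [v(-3) + v(-2) + v(-1) + v(0) + v(1)].
Sum = 25.

25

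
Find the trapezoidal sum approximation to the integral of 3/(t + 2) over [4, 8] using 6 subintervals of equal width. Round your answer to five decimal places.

1.53445

Δt = (8 − 4)/6 = 2/3.
f(4) = 0.5, f(14/3) = 0.45, f(16/3) = 9/22, f(6) = 0.375, f(20/3) = 9/26, f(22/3) = 9/28, f(8) = 0.3.
T_6 = (Δt/2)·[f(t_0) + 2f(t_1) + ... + 2f(t_{5}) + f(t_6)].
Sum ≈ 1.53445.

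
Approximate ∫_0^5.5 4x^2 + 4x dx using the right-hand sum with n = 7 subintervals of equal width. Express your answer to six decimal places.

340.775510

Δx = (5.5 − 0)/7 = 11/14.
Right endpoints: 11/14, 11/7, 33/14, 22/7, 55/14, 33/7, 5.5.
f(11/14) = 275/49, f(11/7) = 792/49, f(33/14) = 1551/49, f(22/7) = 2552/49, f(55/14) = 3795/49, f(33/7) = 5280/49, f(5.5) = 143.
Sum = Δx · [f(11/14) + f(11/7) + f(33/14) + ...].
Sum ≈ 340.775510.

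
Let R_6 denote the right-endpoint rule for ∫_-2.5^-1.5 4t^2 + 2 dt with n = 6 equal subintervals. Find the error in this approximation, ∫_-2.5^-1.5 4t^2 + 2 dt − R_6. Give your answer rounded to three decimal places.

1.315

Exact integral: ∫_-2.5^-1.5 f(t) dt ≈ 18.33333.
R_6 ≈ 17.01852.
Error ≈ 18.33333 − 17.01852 ≈ 1.315.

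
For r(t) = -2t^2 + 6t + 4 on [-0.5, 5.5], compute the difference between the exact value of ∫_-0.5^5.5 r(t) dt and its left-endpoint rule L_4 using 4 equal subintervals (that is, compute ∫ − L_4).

Exact integral: ∫_-0.5^5.5 r(t) dt = 3.
L_4 = 16.5.
Error = 3 − 16.5 = -13.5.

-13.5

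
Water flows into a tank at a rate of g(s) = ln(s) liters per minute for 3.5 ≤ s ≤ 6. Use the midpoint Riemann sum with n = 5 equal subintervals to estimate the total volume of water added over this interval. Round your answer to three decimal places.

3.867

Δs = (6 − 3.5)/5 = 0.5.
Midpoints: 3.75, 4.25, 4.75, 5.25, 5.75.
g(3.75) ≈ 1.322, g(4.25) ≈ 1.447, g(4.75) ≈ 1.558, g(5.25) ≈ 1.658, g(5.75) ≈ 1.749.
Sum = Δs · [g(3.75) + g(4.25) + g(4.75) + g(5.25) + g(5.75)].
Sum ≈ 3.867.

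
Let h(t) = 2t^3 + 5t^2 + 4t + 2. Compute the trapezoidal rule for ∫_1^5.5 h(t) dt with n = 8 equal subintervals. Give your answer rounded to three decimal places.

Δt = (5.5 − 1)/8 = 0.5625.
h(1) = 13, h(1.5625) = 57521/2048, h(2.125) = 52.26953125, h(2.6875) = 179579/2048, h(3.25) = 136.46875, h(3.8125) = 411149/2048, h(4.375) = 282.68359375, h(4.9375) = 787223/2048, h(5.5) = 508.
T_8 = (Δt/2)·[h(t_0) + 2h(t_1) + ... + 2h(t_{7}) + h(t_8)].
Sum ≈ 805.970.

805.970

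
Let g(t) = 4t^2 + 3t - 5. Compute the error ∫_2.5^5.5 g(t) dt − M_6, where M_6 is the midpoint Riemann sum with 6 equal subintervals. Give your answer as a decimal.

Exact integral: ∫_2.5^5.5 g(t) dt = 222.
M_6 = 221.75.
Error = 222 − 221.75 = 0.25.

0.25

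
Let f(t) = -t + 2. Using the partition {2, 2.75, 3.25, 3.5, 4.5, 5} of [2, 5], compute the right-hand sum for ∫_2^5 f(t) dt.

Subinterval widths: 0.75, 0.5, 0.25, 1, 0.5.
Right endpoints: 2.75, 3.25, 3.5, 4.5, 5.
f(2.75) = -0.75, f(3.25) = -1.25, f(3.5) = -1.5, f(4.5) = -2.5, f(5) = -3.
Sum = Σ Δt_i · f(t_i).
Sum = -5.5625.

-5.5625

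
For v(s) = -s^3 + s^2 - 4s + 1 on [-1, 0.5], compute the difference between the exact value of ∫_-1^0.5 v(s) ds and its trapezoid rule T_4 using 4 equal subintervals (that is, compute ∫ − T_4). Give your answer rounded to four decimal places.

Exact integral: ∫_-1^0.5 v(s) ds = 3.609375.
T_4 ≈ 3.670898.
Error ≈ 3.609375 − 3.670898 ≈ -0.0615.

-0.0615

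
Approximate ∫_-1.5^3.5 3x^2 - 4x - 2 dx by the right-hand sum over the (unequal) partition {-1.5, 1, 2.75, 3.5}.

25.015625

Subinterval widths: 2.5, 1.75, 0.75.
Right endpoints: 1, 2.75, 3.5.
f(1) = -3, f(2.75) = 9.6875, f(3.5) = 20.75.
Sum = Σ Δx_i · f(x_i).
Sum = 25.015625.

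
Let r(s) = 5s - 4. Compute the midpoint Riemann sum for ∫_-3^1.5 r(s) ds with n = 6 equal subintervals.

-34.875

Δs = (1.5 − (-3))/6 = 0.75.
Midpoints: -2.625, -1.875, -1.125, -0.375, 0.375, 1.125.
r(-2.625) = -17.125, r(-1.875) = -13.375, r(-1.125) = -9.625, r(-0.375) = -5.875, r(0.375) = -2.125, r(1.125) = 1.625.
Sum = Δs · [r(-2.625) + r(-1.875) + r(-1.125) + ...].
Sum = -34.875.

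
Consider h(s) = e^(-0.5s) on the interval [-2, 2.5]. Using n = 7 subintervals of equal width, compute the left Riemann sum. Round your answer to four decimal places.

5.6870

Δs = (2.5 − (-2))/7 = 9/14.
Left endpoints: -2, -19/14, -5/7, -1/14, 4/7, 17/14, 13/7.
h(-2) ≈ 2.7183, h(-19/14) ≈ 1.9711, h(-5/7) ≈ 1.4292, h(-1/14) ≈ 1.0364, h(4/7) ≈ 0.7515, h(17/14) ≈ 0.5449, h(13/7) ≈ 0.3951.
Sum = Δs · [h(-2) + h(-19/14) + h(-5/7) + ...].
Sum ≈ 5.6870.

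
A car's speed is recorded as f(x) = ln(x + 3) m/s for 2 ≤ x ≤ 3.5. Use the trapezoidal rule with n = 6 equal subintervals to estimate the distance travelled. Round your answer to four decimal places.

2.6193

Δx = (3.5 − 2)/6 = 0.25.
f(2) ≈ 1.6094, f(2.25) ≈ 1.6582, f(2.5) ≈ 1.7047, f(2.75) ≈ 1.7492, f(3) ≈ 1.7918, f(3.25) ≈ 1.8326, f(3.5) ≈ 1.8718.
T_6 = (Δx/2)·[f(x_0) + 2f(x_1) + ... + 2f(x_{5}) + f(x_6)].
Sum ≈ 2.6193.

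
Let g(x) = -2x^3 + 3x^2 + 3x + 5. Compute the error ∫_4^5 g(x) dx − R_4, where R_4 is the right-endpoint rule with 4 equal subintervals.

11.75

Exact integral: ∫_4^5 g(x) dx = -105.
R_4 = -116.75.
Error = -105 − (-116.75) = 11.75.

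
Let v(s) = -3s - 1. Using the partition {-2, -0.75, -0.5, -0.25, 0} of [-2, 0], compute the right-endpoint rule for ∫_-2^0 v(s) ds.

Subinterval widths: 1.25, 0.25, 0.25, 0.25.
Right endpoints: -0.75, -0.5, -0.25, 0.
v(-0.75) = 1.25, v(-0.5) = 0.5, v(-0.25) = -0.25, v(0) = -1.
Sum = Σ Δs_i · v(s_i).
Sum = 1.375.

1.375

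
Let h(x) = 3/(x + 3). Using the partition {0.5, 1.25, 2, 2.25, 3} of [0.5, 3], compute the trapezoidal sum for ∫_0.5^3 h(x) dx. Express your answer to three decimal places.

1.624

Subinterval widths: 0.75, 0.75, 0.25, 0.75.
h(0.5) = 6/7, h(1.25) = 12/17, h(2) = 0.6, h(2.25) = 4/7, h(3) = 0.5.
On each subinterval the trapezoid contributes (Δx_i/2)·[h(x_{i-1}) + h(x_i)].
Sum ≈ 1.624.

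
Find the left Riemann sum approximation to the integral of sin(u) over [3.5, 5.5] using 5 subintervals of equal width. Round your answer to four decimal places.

Δu = (5.5 − 3.5)/5 = 0.4.
Left endpoints: 3.5, 3.9, 4.3, 4.7, 5.1.
f(3.5) ≈ -0.3508, f(3.9) ≈ -0.6878, f(4.3) ≈ -0.9162, f(4.7) ≈ -0.9999, f(5.1) ≈ -0.9258.
Sum = Δu · [f(3.5) + f(3.9) + f(4.3) + f(4.7) + f(5.1)].
Sum ≈ -1.5522.

-1.5522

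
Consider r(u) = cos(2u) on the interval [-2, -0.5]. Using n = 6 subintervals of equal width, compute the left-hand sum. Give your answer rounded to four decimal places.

Δu = (-0.5 − (-2))/6 = 0.25.
Left endpoints: -2, -1.75, -1.5, -1.25, -1, -0.75.
r(-2) ≈ -0.6536, r(-1.75) ≈ -0.9365, r(-1.5) ≈ -0.9900, r(-1.25) ≈ -0.8011, r(-1) ≈ -0.4161, r(-0.75) ≈ 0.0707.
Sum = Δu · [r(-2) + r(-1.75) + r(-1.5) + ...].
Sum ≈ -0.9317.

-0.9317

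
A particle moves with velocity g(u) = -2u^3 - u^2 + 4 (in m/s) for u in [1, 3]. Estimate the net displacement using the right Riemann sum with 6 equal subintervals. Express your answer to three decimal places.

-51.148

Δu = (3 − 1)/6 = 1/3.
Right endpoints: 4/3, 5/3, 2, 7/3, 8/3, 3.
g(4/3) = -68/27, g(5/3) = -217/27, g(2) = -16, g(7/3) = -725/27, g(8/3) = -1108/27, g(3) = -59.
Sum = Δu · [g(4/3) + g(5/3) + g(2) + ...].
Sum ≈ -51.148.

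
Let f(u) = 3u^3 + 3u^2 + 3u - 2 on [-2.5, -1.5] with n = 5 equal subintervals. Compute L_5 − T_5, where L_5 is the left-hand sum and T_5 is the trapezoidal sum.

L_5 = -24.125.
T_5 = -21.35.
L_5 − T_5 = -2.775.

-2.775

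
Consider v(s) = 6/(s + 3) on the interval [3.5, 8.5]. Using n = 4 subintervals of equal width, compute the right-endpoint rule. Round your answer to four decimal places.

Δs = (8.5 − 3.5)/4 = 1.25.
Right endpoints: 4.75, 6, 7.25, 8.5.
v(4.75) = 24/31, v(6) = 2/3, v(7.25) = 24/41, v(8.5) = 12/23.
Sum = Δs · [v(4.75) + v(6) + v(7.25) + v(8.5)].
Sum ≈ 3.1850.

3.1850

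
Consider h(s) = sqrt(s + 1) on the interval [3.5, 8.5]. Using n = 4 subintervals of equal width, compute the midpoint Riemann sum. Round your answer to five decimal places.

Δs = (8.5 − 3.5)/4 = 1.25.
Midpoints: 4.125, 5.375, 6.625, 7.875.
h(4.125) ≈ 2.26385, h(5.375) ≈ 2.52488, h(6.625) ≈ 2.76134, h(7.875) ≈ 2.97909.
Sum = Δs · [h(4.125) + h(5.375) + h(6.625) + h(7.875)].
Sum ≈ 13.16145.

13.16145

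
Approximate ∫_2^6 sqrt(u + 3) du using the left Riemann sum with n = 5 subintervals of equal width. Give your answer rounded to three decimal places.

10.238

Δu = (6 − 2)/5 = 0.8.
Left endpoints: 2, 2.8, 3.6, 4.4, 5.2.
f(2) ≈ 2.236, f(2.8) ≈ 2.408, f(3.6) ≈ 2.569, f(4.4) ≈ 2.720, f(5.2) ≈ 2.864.
Sum = Δu · [f(2) + f(2.8) + f(3.6) + f(4.4) + f(5.2)].
Sum ≈ 10.238.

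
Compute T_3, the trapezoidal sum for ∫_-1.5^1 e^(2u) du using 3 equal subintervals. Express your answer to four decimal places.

4.4822

Δu = (1 − (-1.5))/3 = 5/6.
f(-1.5) ≈ 0.0498, f(-2/3) ≈ 0.2636, f(1/6) ≈ 1.3956, f(1) ≈ 7.3891.
T_3 = (Δu/2)·[f(u_0) + 2f(u_1) + 2f(u_2) + f(u_3)].
Sum ≈ 4.4822.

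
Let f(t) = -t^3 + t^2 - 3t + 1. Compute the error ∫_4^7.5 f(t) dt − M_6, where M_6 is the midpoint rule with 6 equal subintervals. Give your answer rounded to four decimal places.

Exact integral: ∫_4^7.5 f(t) dt ≈ -664.598958.
M_6 ≈ -662.986183.
Error ≈ -664.598958 − (-662.986183) ≈ -1.6128.

-1.6128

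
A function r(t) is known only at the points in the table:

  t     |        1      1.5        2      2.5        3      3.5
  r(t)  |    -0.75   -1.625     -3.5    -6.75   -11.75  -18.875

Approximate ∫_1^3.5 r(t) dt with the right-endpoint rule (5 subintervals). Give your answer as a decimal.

-21.25

Δt = 0.5.
Sum = 0.5·[(-1.625) + (-3.5) + (-6.75) + (-11.75) + (-18.875)] = -21.25.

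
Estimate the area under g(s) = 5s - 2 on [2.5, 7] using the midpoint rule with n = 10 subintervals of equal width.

Δs = (7 − 2.5)/10 = 0.45.
Midpoints: 2.725, 3.175, 3.625, 4.075, 4.525, 4.975, 5.425, 5.875, 6.325, 6.775.
g(2.725) = 11.625, g(3.175) = 13.875, g(3.625) = 16.125, g(4.075) = 18.375, g(4.525) = 20.625, g(4.975) = 22.875, g(5.425) = 25.125, g(5.875) = 27.375, g(6.325) = 29.625, g(6.775) = 31.875.
Sum = Δs · [g(2.725) + g(3.175) + g(3.625) + ...].
Sum = 97.875.

97.875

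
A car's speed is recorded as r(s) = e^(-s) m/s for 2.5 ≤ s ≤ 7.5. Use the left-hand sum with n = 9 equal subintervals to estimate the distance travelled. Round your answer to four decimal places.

0.1063

Δs = (7.5 − 2.5)/9 = 5/9.
Left endpoints: 2.5, 55/18, 65/18, 25/6, 85/18, 95/18, 35/6, 115/18, 125/18.
r(2.5) ≈ 0.0821, r(55/18) ≈ 0.0471, r(65/18) ≈ 0.0270, r(25/6) ≈ 0.0155, r(85/18) ≈ 0.0089, r(95/18) ≈ 0.0051, r(35/6) ≈ 0.0029, r(115/18) ≈ 0.0017, r(125/18) ≈ 0.0010.
Sum = Δs · [r(2.5) + r(55/18) + r(65/18) + ...].
Sum ≈ 0.1063.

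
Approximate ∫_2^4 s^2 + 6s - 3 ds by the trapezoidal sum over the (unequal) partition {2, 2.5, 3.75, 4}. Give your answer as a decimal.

Subinterval widths: 0.5, 1.25, 0.25.
f(2) = 13, f(2.5) = 18.25, f(3.75) = 33.5625, f(4) = 37.
On each subinterval the trapezoid contributes (Δs_i/2)·[f(s_{i-1}) + f(s_i)].
Sum = 49.015625.

49.015625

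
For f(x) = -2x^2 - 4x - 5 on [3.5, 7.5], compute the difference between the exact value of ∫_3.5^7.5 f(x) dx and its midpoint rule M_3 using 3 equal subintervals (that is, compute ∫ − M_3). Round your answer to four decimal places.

Exact integral: ∫_3.5^7.5 f(x) dx ≈ -360.666667.
M_3 ≈ -359.481481.
Error ≈ -360.666667 − (-359.481481) ≈ -1.1852.

-1.1852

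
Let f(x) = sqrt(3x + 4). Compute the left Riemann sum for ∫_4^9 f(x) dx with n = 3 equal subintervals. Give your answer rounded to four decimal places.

Δx = (9 − 4)/3 = 5/3.
Left endpoints: 4, 17/3, 22/3.
f(4) ≈ 4.0000, f(17/3) ≈ 4.5826, f(22/3) ≈ 5.0990.
Sum = Δx · [f(4) + f(17/3) + f(22/3)].
Sum ≈ 22.8027.

22.8027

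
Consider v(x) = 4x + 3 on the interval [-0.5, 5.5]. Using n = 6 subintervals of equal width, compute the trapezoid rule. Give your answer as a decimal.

78

Δx = (5.5 − (-0.5))/6 = 1.
v(-0.5) = 1, v(0.5) = 5, v(1.5) = 9, v(2.5) = 13, v(3.5) = 17, v(4.5) = 21, v(5.5) = 25.
T_6 = (Δx/2)·[v(x_0) + 2v(x_1) + ... + 2v(x_{5}) + v(x_6)].
Sum = 78.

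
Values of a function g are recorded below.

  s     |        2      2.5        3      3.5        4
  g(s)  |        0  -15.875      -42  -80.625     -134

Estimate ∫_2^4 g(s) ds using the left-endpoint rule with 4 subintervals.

Δs = 0.5.
Sum = 0.5·[0 + (-15.875) + (-42) + (-80.625)] = -69.25.

-69.25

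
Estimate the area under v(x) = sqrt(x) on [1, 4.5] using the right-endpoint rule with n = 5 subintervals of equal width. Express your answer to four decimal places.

6.0791

Δx = (4.5 − 1)/5 = 0.7.
Right endpoints: 1.7, 2.4, 3.1, 3.8, 4.5.
v(1.7) ≈ 1.3038, v(2.4) ≈ 1.5492, v(3.1) ≈ 1.7607, v(3.8) ≈ 1.9494, v(4.5) ≈ 2.1213.
Sum = Δx · [v(1.7) + v(2.4) + v(3.1) + v(3.8) + v(4.5)].
Sum ≈ 6.0791.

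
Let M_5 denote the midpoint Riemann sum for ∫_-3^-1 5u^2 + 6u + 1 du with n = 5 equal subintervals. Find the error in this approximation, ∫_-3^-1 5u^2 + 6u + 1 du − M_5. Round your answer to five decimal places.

Exact integral: ∫_-3^-1 f(u) du ≈ 21.3333333.
M_5 = 21.2.
Error ≈ 21.3333333 − 21.2 ≈ 0.13333.

0.13333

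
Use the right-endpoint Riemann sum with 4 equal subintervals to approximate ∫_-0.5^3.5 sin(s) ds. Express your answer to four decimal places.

Δs = (3.5 − (-0.5))/4 = 1.
Right endpoints: 0.5, 1.5, 2.5, 3.5.
f(0.5) ≈ 0.4794, f(1.5) ≈ 0.9975, f(2.5) ≈ 0.5985, f(3.5) ≈ -0.3508.
Sum = Δs · [f(0.5) + f(1.5) + f(2.5) + f(3.5)].
Sum ≈ 1.7246.

1.7246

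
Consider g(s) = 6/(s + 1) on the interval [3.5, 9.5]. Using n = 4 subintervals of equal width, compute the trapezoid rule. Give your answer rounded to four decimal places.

5.1286

Δs = (9.5 − 3.5)/4 = 1.5.
g(3.5) = 4/3, g(5) = 1, g(6.5) = 0.8, g(8) = 2/3, g(9.5) = 4/7.
T_4 = (Δs/2)·[g(s_0) + 2g(s_1) + 2g(s_2) + 2g(s_3) + g(s_4)].
Sum ≈ 5.1286.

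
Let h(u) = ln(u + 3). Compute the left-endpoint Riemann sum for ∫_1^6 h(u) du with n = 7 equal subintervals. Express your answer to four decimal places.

8.9343

Δu = (6 − 1)/7 = 5/7.
Left endpoints: 1, 12/7, 17/7, 22/7, 27/7, 32/7, 37/7.
h(1) ≈ 1.3863, h(12/7) ≈ 1.5506, h(17/7) ≈ 1.6917, h(22/7) ≈ 1.8153, h(27/7) ≈ 1.9253, h(32/7) ≈ 2.0244, h(37/7) ≈ 2.1145.
Sum = Δu · [h(1) + h(12/7) + h(17/7) + ...].
Sum ≈ 8.9343.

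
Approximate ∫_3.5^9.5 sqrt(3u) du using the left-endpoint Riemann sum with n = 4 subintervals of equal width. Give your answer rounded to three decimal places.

24.642

Δu = (9.5 − 3.5)/4 = 1.5.
Left endpoints: 3.5, 5, 6.5, 8.
f(3.5) ≈ 3.240, f(5) ≈ 3.873, f(6.5) ≈ 4.416, f(8) ≈ 4.899.
Sum = Δu · [f(3.5) + f(5) + f(6.5) + f(8)].
Sum ≈ 24.642.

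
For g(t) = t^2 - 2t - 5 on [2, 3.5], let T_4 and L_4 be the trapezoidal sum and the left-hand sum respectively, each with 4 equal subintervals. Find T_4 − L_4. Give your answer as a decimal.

0.984375

T_4 = -4.08984375.
L_4 = -5.07421875.
T_4 − L_4 = 0.984375.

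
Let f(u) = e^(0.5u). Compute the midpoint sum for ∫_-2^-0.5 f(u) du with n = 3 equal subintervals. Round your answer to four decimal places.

Δu = (-0.5 − (-2))/3 = 0.5.
Midpoints: -1.75, -1.25, -0.75.
f(-1.75) ≈ 0.4169, f(-1.25) ≈ 0.5353, f(-0.75) ≈ 0.6873.
Sum = Δu · [f(-1.75) + f(-1.25) + f(-0.75)].
Sum ≈ 0.8197.

0.8197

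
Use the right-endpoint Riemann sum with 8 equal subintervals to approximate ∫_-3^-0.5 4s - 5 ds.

-28.4375

Δs = (-0.5 − (-3))/8 = 0.3125.
Right endpoints: -2.6875, -2.375, -2.0625, -1.75, -1.4375, -1.125, -0.8125, -0.5.
f(-2.6875) = -15.75, f(-2.375) = -14.5, f(-2.0625) = -13.25, f(-1.75) = -12, f(-1.4375) = -10.75, f(-1.125) = -9.5, f(-0.8125) = -8.25, f(-0.5) = -7.
Sum = Δs · [f(-2.6875) + f(-2.375) + f(-2.0625) + ...].
Sum = -28.4375.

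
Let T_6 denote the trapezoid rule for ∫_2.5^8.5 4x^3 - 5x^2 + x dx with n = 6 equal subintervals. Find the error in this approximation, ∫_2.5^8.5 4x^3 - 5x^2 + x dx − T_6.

-61

Exact integral: ∫_2.5^8.5 f(x) dx = 4216.5.
T_6 = 4277.5.
Error = 4216.5 − 4277.5 = -61.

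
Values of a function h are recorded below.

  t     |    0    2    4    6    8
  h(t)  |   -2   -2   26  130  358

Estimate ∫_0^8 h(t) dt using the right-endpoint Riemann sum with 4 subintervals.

1024

Δt = 2.
Sum = 2·[(-2) + 26 + 130 + 358] = 1024.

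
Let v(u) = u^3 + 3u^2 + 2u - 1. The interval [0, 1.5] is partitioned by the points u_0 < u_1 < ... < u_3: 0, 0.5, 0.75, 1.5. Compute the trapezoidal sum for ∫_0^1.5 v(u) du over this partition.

Subinterval widths: 0.5, 0.25, 0.75.
v(0) = -1, v(0.5) = 0.875, v(0.75) = 2.609375, v(1.5) = 12.125.
On each subinterval the trapezoid contributes (Δu_i/2)·[v(u_{i-1}) + v(u_i)].
Sum = 5.9296875.

5.9296875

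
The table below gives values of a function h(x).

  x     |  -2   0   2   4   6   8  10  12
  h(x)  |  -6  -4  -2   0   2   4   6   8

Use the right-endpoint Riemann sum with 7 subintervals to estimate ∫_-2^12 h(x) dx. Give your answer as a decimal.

28

Δx = 2.
Sum = 2·[(-4) + (-2) + 0 + 2 + 4 + 6 + 8] = 28.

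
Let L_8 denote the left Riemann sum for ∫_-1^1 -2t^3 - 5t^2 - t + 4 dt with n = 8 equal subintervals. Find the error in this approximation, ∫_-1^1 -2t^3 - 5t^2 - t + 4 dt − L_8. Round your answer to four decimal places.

Exact integral: ∫_-1^1 f(t) dt ≈ 4.666667.
L_8 = 5.3125.
Error ≈ 4.666667 − 5.3125 ≈ -0.6458.

-0.6458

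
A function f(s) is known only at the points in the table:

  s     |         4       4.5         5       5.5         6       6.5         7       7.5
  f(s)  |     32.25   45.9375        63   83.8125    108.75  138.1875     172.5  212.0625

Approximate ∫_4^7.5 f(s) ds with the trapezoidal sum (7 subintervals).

Δs = 0.5.
T_7 = (0.5/2)·[32.25 + 2·45.9375 + 2·63 + 2·83.8125 + 2·108.75 + 2·138.1875 + 2·172.5 + 212.0625] = 367.171875.

367.171875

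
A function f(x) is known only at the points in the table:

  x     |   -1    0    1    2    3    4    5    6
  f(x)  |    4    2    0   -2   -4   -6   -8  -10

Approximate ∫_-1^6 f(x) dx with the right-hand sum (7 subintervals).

Δx = 1.
Sum = 1·[2 + 0 + (-2) + (-4) + (-6) + (-8) + (-10)] = -28.

-28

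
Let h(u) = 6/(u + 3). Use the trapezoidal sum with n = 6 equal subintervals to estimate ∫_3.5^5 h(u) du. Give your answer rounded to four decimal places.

Δu = (5 − 3.5)/6 = 0.25.
h(3.5) = 12/13, h(3.75) = 8/9, h(4) = 6/7, h(4.25) = 24/29, h(4.5) = 0.8, h(4.75) = 24/31, h(5) = 0.75.
T_6 = (Δu/2)·[h(u_0) + 2h(u_1) + ... + 2h(u_{5}) + h(u_6)].
Sum ≈ 1.2461.

1.2461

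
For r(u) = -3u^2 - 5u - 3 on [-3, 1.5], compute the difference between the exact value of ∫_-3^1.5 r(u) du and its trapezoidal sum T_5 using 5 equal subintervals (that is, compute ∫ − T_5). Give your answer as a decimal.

1.8225

Exact integral: ∫_-3^1.5 r(u) du = -27.
T_5 = -28.8225.
Error = -27 − (-28.8225) = 1.8225.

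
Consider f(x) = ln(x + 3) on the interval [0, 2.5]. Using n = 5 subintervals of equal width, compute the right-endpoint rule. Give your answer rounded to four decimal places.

Δx = (2.5 − 0)/5 = 0.5.
Right endpoints: 0.5, 1, 1.5, 2, 2.5.
f(0.5) ≈ 1.2528, f(1) ≈ 1.3863, f(1.5) ≈ 1.5041, f(2) ≈ 1.6094, f(2.5) ≈ 1.7047.
Sum = Δx · [f(0.5) + f(1) + f(1.5) + f(2) + f(2.5)].
Sum ≈ 3.7287.

3.7287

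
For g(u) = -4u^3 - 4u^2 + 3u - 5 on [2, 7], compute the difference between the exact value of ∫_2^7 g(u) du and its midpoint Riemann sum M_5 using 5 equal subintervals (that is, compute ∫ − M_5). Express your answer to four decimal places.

Exact integral: ∫_2^7 g(u) du ≈ -2789.166667.
M_5 = -2765.
Error ≈ -2789.166667 − (-2765) ≈ -24.1667.

-24.1667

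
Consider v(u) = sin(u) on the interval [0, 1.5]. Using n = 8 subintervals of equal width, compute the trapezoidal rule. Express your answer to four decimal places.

0.9265

Δu = (1.5 − 0)/8 = 0.1875.
v(0) ≈ 0.0000, v(0.1875) ≈ 0.1864, v(0.375) ≈ 0.3663, v(0.5625) ≈ 0.5333, v(0.75) ≈ 0.6816, v(0.9375) ≈ 0.8061, v(1.125) ≈ 0.9023, v(1.3125) ≈ 0.9668, v(1.5) ≈ 0.9975.
T_8 = (Δu/2)·[v(u_0) + 2v(u_1) + ... + 2v(u_{7}) + v(u_8)].
Sum ≈ 0.9265.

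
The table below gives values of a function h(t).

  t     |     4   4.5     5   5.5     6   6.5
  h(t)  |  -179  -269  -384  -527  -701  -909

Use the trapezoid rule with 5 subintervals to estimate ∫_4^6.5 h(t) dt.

Δt = 0.5.
T_5 = (0.5/2)·[(-179) + 2·(-269) + 2·(-384) + 2·(-527) + 2·(-701) + (-909)] = -1212.5.

-1212.5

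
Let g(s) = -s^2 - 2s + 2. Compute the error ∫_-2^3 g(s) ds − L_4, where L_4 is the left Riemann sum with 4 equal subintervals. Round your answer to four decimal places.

Exact integral: ∫_-2^3 g(s) ds ≈ -6.666667.
L_4 = 1.40625.
Error ≈ -6.666667 − 1.40625 ≈ -8.0729.

-8.0729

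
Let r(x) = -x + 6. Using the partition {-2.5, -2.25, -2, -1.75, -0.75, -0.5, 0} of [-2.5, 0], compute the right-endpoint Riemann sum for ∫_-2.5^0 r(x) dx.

17.375

Subinterval widths: 0.25, 0.25, 0.25, 1, 0.25, 0.5.
Right endpoints: -2.25, -2, -1.75, -0.75, -0.5, 0.
r(-2.25) = 8.25, r(-2) = 8, r(-1.75) = 7.75, r(-0.75) = 6.75, r(-0.5) = 6.5, r(0) = 6.
Sum = Σ Δx_i · r(x_i).
Sum = 17.375.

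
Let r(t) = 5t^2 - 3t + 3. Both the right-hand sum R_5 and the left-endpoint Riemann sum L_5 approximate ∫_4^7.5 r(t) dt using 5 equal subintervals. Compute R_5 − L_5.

133.525

R_5 = 614.775.
L_5 = 481.25.
R_5 − L_5 = 133.525.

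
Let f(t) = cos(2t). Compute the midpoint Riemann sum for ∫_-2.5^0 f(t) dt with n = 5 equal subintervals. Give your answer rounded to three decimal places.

Δt = (0 − (-2.5))/5 = 0.5.
Midpoints: -2.25, -1.75, -1.25, -0.75, -0.25.
f(-2.25) ≈ -0.211, f(-1.75) ≈ -0.936, f(-1.25) ≈ -0.801, f(-0.75) ≈ 0.071, f(-0.25) ≈ 0.878.
Sum = Δt · [f(-2.25) + f(-1.75) + f(-1.25) + f(-0.75) + f(-0.25)].
Sum ≈ -0.500.

-0.500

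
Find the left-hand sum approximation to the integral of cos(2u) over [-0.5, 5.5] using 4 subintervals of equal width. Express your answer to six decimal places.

0.393476

Δu = (5.5 − (-0.5))/4 = 1.5.
Left endpoints: -0.5, 1, 2.5, 4.
f(-0.5) ≈ 0.540302, f(1) ≈ -0.416147, f(2.5) ≈ 0.283662, f(4) ≈ -0.145500.
Sum = Δu · [f(-0.5) + f(1) + f(2.5) + f(4)].
Sum ≈ 0.393476.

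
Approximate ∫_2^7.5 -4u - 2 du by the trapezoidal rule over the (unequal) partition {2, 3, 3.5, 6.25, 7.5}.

-115.5

Subinterval widths: 1, 0.5, 2.75, 1.25.
f(2) = -10, f(3) = -14, f(3.5) = -16, f(6.25) = -27, f(7.5) = -32.
On each subinterval the trapezoid contributes (Δu_i/2)·[f(u_{i-1}) + f(u_i)].
Sum = -115.5.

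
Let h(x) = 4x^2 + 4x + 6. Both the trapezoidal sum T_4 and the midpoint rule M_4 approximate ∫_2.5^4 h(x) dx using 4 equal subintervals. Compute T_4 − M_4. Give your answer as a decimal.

0.2109375

T_4 = 93.140625.
M_4 = 92.9296875.
T_4 − M_4 = 0.2109375.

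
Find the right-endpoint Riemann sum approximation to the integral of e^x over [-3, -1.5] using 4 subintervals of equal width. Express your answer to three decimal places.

Δx = (-1.5 − (-3))/4 = 0.375.
Right endpoints: -2.625, -2.25, -1.875, -1.5.
f(-2.625) ≈ 0.072, f(-2.25) ≈ 0.105, f(-1.875) ≈ 0.153, f(-1.5) ≈ 0.223.
Sum = Δx · [f(-2.625) + f(-2.25) + f(-1.875) + f(-1.5)].
Sum ≈ 0.208.

0.208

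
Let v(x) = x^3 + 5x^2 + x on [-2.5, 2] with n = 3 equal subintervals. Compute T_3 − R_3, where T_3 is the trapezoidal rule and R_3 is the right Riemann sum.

T_3 = 39.65625.
R_3 = 52.3125.
T_3 − R_3 = -12.65625.

-12.65625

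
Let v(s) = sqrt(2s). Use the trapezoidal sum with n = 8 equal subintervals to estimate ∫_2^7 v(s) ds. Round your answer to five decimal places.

Δs = (7 − 2)/8 = 0.625.
v(2) ≈ 2.00000, v(2.625) ≈ 2.29129, v(3.25) ≈ 2.54951, v(3.875) ≈ 2.78388, v(4.5) ≈ 3.00000, v(5.125) ≈ 3.20156, v(5.75) ≈ 3.39116, v(6.375) ≈ 3.57071, v(7) ≈ 3.74166.
T_8 = (Δs/2)·[v(s_0) + 2v(s_1) + ... + 2v(s_{7}) + v(s_8)].
Sum ≈ 14.78684.

14.78684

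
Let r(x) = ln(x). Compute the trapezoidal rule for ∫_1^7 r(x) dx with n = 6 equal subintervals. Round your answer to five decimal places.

7.55221

Δx = (7 − 1)/6 = 1.
r(1) ≈ 0.00000, r(2) ≈ 0.69315, r(3) ≈ 1.09861, r(4) ≈ 1.38629, r(5) ≈ 1.60944, r(6) ≈ 1.79176, r(7) ≈ 1.94591.
T_6 = (Δx/2)·[r(x_0) + 2r(x_1) + ... + 2r(x_{5}) + r(x_6)].
Sum ≈ 7.55221.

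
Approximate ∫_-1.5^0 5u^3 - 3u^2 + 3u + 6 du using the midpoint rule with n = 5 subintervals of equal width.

Δu = (0 − (-1.5))/5 = 0.3.
Midpoints: -1.35, -1.05, -0.75, -0.45, -0.15.
f(-1.35) = -15.819375, f(-1.05) = -6.245625, f(-0.75) = -0.046875, f(-0.45) = 3.586875, f(-0.15) = 5.465625.
Sum = Δu · [f(-1.35) + f(-1.05) + f(-0.75) + f(-0.45) + f(-0.15)].
Sum = -3.9178125.

-3.9178125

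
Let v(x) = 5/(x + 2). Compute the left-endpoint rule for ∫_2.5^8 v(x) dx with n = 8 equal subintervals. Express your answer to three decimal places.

Δx = (8 − 2.5)/8 = 0.6875.
Left endpoints: 2.5, 3.1875, 3.875, 4.5625, 5.25, 5.9375, 6.625, 7.3125.
v(2.5) = 10/9, v(3.1875) = 80/83, v(3.875) = 40/47, v(4.5625) = 16/21, v(5.25) = 20/29, v(5.9375) = 80/127, v(6.625) = 40/69, v(7.3125) = 80/149.
Sum = Δx · [v(2.5) + v(3.1875) + v(3.875) + ...].
Sum ≈ 4.210.

4.210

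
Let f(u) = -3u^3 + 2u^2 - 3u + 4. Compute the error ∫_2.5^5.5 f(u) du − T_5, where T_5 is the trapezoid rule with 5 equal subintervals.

6.12

Exact integral: ∫_2.5^5.5 f(u) du = -580.5.
T_5 = -586.62.
Error = -580.5 − (-586.62) = 6.12.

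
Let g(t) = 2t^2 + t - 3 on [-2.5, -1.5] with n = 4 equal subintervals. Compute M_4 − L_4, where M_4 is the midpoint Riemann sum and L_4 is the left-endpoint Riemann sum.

M_4 = 3.15625.
L_4 = 4.0625.
M_4 − L_4 = -0.90625.

-0.90625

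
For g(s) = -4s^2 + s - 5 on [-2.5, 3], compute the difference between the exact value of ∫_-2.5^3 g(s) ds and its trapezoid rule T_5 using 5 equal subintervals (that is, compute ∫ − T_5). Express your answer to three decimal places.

Exact integral: ∫_-2.5^3 g(s) ds ≈ -82.95833.
T_5 = -87.395.
Error ≈ -82.95833 − (-87.395) ≈ 4.437.

4.437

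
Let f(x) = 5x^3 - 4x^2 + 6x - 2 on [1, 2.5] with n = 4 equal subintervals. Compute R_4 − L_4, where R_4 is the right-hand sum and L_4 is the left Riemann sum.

R_4 ≈ 53.0712891.
L_4 ≈ 30.1494141.
R_4 − L_4 = 22.921875.

22.921875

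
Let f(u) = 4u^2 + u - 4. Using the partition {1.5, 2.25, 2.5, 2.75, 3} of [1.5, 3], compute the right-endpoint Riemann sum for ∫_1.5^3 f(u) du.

35.75

Subinterval widths: 0.75, 0.25, 0.25, 0.25.
Right endpoints: 2.25, 2.5, 2.75, 3.
f(2.25) = 18.5, f(2.5) = 23.5, f(2.75) = 29, f(3) = 35.
Sum = Σ Δu_i · f(u_i).
Sum = 35.75.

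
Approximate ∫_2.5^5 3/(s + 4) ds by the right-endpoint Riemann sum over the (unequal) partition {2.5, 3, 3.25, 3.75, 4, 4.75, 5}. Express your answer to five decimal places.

0.94551

Subinterval widths: 0.5, 0.25, 0.5, 0.25, 0.75, 0.25.
Right endpoints: 3, 3.25, 3.75, 4, 4.75, 5.
f(3) = 3/7, f(3.25) = 12/29, f(3.75) = 12/31, f(4) = 0.375, f(4.75) = 12/35, f(5) = 1/3.
Sum = Σ Δs_i · f(s_i).
Sum ≈ 0.94551.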